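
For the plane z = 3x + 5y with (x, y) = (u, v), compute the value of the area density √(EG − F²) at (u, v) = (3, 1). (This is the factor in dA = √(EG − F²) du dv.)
√(EG − F²)|_{(3, 1)} = sqrt(35)

E = 10, F = 15, G = 26, so EG − F² = 35. Taking the positive square root: √(EG − F²) = sqrt(35). At (u, v) = (3, 1): sqrt(35).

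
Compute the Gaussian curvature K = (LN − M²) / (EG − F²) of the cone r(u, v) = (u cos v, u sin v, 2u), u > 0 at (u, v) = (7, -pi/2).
K = 0

Coefficients of the first fundamental form: E = 5, F = 0, G = u^2.
Coefficients of the second fundamental form: L = 0, M = 0, N = 2*sqrt(5)*u^2/(5*Abs(u)).
Assemble K = (LN − M²)/(EG − F²) = 0. At (u, v) = (7, -pi/2): K = 0.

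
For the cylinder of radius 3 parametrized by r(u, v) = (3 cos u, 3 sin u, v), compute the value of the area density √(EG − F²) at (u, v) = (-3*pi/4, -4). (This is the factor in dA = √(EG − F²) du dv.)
√(EG − F²)|_{(-3*pi/4, -4)} = 3

E = 9, F = 0, G = 1, so EG − F² = 9. Taking the positive square root: √(EG − F²) = 3. At (u, v) = (-3*pi/4, -4): 3.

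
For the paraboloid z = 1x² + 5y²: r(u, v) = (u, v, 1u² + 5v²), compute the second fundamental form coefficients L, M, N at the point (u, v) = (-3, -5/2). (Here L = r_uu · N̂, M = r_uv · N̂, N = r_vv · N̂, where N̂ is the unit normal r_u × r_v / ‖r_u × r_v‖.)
L = sqrt(662)/331;  M = 0;  N = 5*sqrt(662)/331

Compute the unit normal N̂(u, v) = (-2*u/sqrt(4*u^2 + 100*v^2 + 1), -10*v/sqrt(4*u^2 + 100*v^2 + 1), 1/sqrt(4*u^2 + 100*v^2 + 1)), and the second partials r_uu, r_uv, r_vv. Take dot products:
  L(u, v) = r_uu · N̂ = 2/sqrt(4*u^2 + 100*v^2 + 1),
  M(u, v) = r_uv · N̂ = 0,
  N(u, v) = r_vv · N̂ = 10/sqrt(4*u^2 + 100*v^2 + 1).
Evaluating at (u, v) = (-3, -5/2):
  L = sqrt(662)/331, M = 0, N = 5*sqrt(662)/331.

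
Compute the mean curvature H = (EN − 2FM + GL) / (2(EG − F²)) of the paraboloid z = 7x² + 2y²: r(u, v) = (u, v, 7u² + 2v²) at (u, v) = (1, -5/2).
H = 367*sqrt(33)/9801

With E = 196*u^2 + 1, F = 56*u*v, G = 16*v^2 + 1, L = 14/sqrt(196*u^2 + 16*v^2 + 1), M = 0, N = 4/sqrt(196*u^2 + 16*v^2 + 1), assemble
  H = (EN − 2FM + GL) / (2(EG − F²)) = (392*u^2 + 112*v^2 + 9)/(196*u^2 + 16*v^2 + 1)^(3/2).
At (u, v) = (1, -5/2): H = 367*sqrt(33)/9801.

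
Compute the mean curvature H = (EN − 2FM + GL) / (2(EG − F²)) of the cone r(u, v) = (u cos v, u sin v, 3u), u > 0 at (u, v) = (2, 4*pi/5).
H = 3*sqrt(10)/40

With E = 10, F = 0, G = u^2, L = 0, M = 0, N = 3*sqrt(10)*u^2/(10*Abs(u)), assemble
  H = (EN − 2FM + GL) / (2(EG − F²)) = 3*sqrt(10)/(20*Abs(u)).
At (u, v) = (2, 4*pi/5): H = 3*sqrt(10)/40.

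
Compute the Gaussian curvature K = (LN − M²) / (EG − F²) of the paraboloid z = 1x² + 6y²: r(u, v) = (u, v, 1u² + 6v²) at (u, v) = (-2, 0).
K = 24/289

Coefficients of the first fundamental form: E = 4*u^2 + 1, F = 24*u*v, G = 144*v^2 + 1.
Coefficients of the second fundamental form: L = 2/sqrt(4*u^2 + 144*v^2 + 1), M = 0, N = 12/sqrt(4*u^2 + 144*v^2 + 1).
Assemble K = (LN − M²)/(EG − F²) = 24/(16*u^4 + 1152*u^2*v^2 + 8*u^2 + 20736*v^4 + 288*v^2 + 1). At (u, v) = (-2, 0): K = 24/289.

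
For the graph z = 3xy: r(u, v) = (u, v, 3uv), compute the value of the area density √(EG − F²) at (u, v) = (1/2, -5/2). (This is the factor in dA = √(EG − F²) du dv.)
√(EG − F²)|_{(1/2, -5/2)} = sqrt(238)/2

E = 9*v^2 + 1, F = 9*u*v, G = 9*u^2 + 1, so EG − F² = 9*u^2 + 9*v^2 + 1. Taking the positive square root: √(EG − F²) = sqrt(9*u^2 + 9*v^2 + 1). At (u, v) = (1/2, -5/2): sqrt(238)/2.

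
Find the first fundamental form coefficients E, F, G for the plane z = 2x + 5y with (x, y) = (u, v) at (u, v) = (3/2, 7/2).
E = 5;  F = 10;  G = 26

Partials: r_u = (1, 0, 2), r_v = (0, 1, 5). As functions of (u, v):
  E = r_u · r_u = 5,
  F = r_u · r_v = 10,
  G = r_v · r_v = 26.
Evaluating at (u, v) = (3/2, 7/2): E = 5, F = 10, G = 26.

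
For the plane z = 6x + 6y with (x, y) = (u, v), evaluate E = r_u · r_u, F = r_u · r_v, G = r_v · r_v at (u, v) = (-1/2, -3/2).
E = 37;  F = 36;  G = 37

Partials: r_u = (1, 0, 6), r_v = (0, 1, 6). As functions of (u, v):
  E = r_u · r_u = 37,
  F = r_u · r_v = 36,
  G = r_v · r_v = 37.
Evaluating at (u, v) = (-1/2, -3/2): E = 37, F = 36, G = 37.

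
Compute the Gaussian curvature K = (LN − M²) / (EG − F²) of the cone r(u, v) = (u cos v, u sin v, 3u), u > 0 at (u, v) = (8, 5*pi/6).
K = 0

Coefficients of the first fundamental form: E = 10, F = 0, G = u^2.
Coefficients of the second fundamental form: L = 0, M = 0, N = 3*sqrt(10)*u^2/(10*Abs(u)).
Assemble K = (LN − M²)/(EG − F²) = 0. At (u, v) = (8, 5*pi/6): K = 0.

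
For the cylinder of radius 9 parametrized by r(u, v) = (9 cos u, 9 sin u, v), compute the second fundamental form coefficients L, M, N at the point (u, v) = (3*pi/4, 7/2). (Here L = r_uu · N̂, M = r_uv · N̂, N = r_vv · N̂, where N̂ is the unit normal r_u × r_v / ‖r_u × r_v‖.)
L = -9;  M = 0;  N = 0

Compute the unit normal N̂(u, v) = (cos(u), sin(u), 0), and the second partials r_uu, r_uv, r_vv. Take dot products:
  L(u, v) = r_uu · N̂ = -9,
  M(u, v) = r_uv · N̂ = 0,
  N(u, v) = r_vv · N̂ = 0.
Evaluating at (u, v) = (3*pi/4, 7/2):
  L = -9, M = 0, N = 0.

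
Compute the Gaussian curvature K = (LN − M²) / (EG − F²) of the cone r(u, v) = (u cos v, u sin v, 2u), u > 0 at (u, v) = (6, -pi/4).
K = 0

Coefficients of the first fundamental form: E = 5, F = 0, G = u^2.
Coefficients of the second fundamental form: L = 0, M = 0, N = 2*sqrt(5)*u^2/(5*Abs(u)).
Assemble K = (LN − M²)/(EG − F²) = 0. At (u, v) = (6, -pi/4): K = 0.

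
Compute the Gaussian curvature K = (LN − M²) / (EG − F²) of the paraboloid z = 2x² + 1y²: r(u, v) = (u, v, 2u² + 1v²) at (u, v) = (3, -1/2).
K = 2/5329

Coefficients of the first fundamental form: E = 16*u^2 + 1, F = 8*u*v, G = 4*v^2 + 1.
Coefficients of the second fundamental form: L = 4/sqrt(16*u^2 + 4*v^2 + 1), M = 0, N = 2/sqrt(16*u^2 + 4*v^2 + 1).
Assemble K = (LN − M²)/(EG − F²) = 8/(256*u^4 + 128*u^2*v^2 + 32*u^2 + 16*v^4 + 8*v^2 + 1). At (u, v) = (3, -1/2): K = 2/5329.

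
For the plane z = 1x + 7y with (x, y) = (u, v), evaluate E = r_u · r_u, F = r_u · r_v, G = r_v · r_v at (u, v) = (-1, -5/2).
E = 2;  F = 7;  G = 50

Partials: r_u = (1, 0, 1), r_v = (0, 1, 7). As functions of (u, v):
  E = r_u · r_u = 2,
  F = r_u · r_v = 7,
  G = r_v · r_v = 50.
Evaluating at (u, v) = (-1, -5/2): E = 2, F = 7, G = 50.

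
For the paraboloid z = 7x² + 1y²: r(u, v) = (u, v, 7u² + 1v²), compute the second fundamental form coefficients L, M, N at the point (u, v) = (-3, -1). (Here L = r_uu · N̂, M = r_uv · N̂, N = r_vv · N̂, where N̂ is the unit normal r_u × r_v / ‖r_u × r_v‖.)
L = 14*sqrt(1769)/1769;  M = 0;  N = 2*sqrt(1769)/1769

Compute the unit normal N̂(u, v) = (-14*u/sqrt(196*u^2 + 4*v^2 + 1), -2*v/sqrt(196*u^2 + 4*v^2 + 1), 1/sqrt(196*u^2 + 4*v^2 + 1)), and the second partials r_uu, r_uv, r_vv. Take dot products:
  L(u, v) = r_uu · N̂ = 14/sqrt(196*u^2 + 4*v^2 + 1),
  M(u, v) = r_uv · N̂ = 0,
  N(u, v) = r_vv · N̂ = 2/sqrt(196*u^2 + 4*v^2 + 1).
Evaluating at (u, v) = (-3, -1):
  L = 14*sqrt(1769)/1769, M = 0, N = 2*sqrt(1769)/1769.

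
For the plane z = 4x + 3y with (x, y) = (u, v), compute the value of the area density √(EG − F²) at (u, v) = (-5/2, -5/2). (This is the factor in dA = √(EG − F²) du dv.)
√(EG − F²)|_{(-5/2, -5/2)} = sqrt(26)

E = 17, F = 12, G = 10, so EG − F² = 26. Taking the positive square root: √(EG − F²) = sqrt(26). At (u, v) = (-5/2, -5/2): sqrt(26).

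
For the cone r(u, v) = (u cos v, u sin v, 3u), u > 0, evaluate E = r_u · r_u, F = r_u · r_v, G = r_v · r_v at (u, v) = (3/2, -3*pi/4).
E = 10;  F = 0;  G = 9/4

Partials: r_u = (cos(v), sin(v), 3), r_v = (-u*sin(v), u*cos(v), 0). As functions of (u, v):
  E = r_u · r_u = 10,
  F = r_u · r_v = 0,
  G = r_v · r_v = u^2.
Evaluating at (u, v) = (3/2, -3*pi/4): E = 10, F = 0, G = 9/4.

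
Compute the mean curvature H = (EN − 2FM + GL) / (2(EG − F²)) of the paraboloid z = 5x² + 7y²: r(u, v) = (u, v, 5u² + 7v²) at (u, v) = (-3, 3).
H = 1164*sqrt(2665)/546325

With E = 100*u^2 + 1, F = 140*u*v, G = 196*v^2 + 1, L = 10/sqrt(100*u^2 + 196*v^2 + 1), M = 0, N = 14/sqrt(100*u^2 + 196*v^2 + 1), assemble
  H = (EN − 2FM + GL) / (2(EG − F²)) = 4*(175*u^2 + 245*v^2 + 3)/(100*u^2 + 196*v^2 + 1)^(3/2).
At (u, v) = (-3, 3): H = 1164*sqrt(2665)/546325.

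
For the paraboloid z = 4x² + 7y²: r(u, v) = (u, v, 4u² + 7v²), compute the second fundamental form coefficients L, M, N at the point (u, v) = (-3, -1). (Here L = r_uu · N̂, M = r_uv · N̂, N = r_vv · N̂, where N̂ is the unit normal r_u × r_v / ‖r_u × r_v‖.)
L = 8*sqrt(773)/773;  M = 0;  N = 14*sqrt(773)/773

Compute the unit normal N̂(u, v) = (-8*u/sqrt(64*u^2 + 196*v^2 + 1), -14*v/sqrt(64*u^2 + 196*v^2 + 1), 1/sqrt(64*u^2 + 196*v^2 + 1)), and the second partials r_uu, r_uv, r_vv. Take dot products:
  L(u, v) = r_uu · N̂ = 8/sqrt(64*u^2 + 196*v^2 + 1),
  M(u, v) = r_uv · N̂ = 0,
  N(u, v) = r_vv · N̂ = 14/sqrt(64*u^2 + 196*v^2 + 1).
Evaluating at (u, v) = (-3, -1):
  L = 8*sqrt(773)/773, M = 0, N = 14*sqrt(773)/773.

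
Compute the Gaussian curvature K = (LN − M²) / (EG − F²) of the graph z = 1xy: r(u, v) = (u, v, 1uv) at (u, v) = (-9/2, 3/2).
K = -4/2209

Coefficients of the first fundamental form: E = v^2 + 1, F = u*v, G = u^2 + 1.
Coefficients of the second fundamental form: L = 0, M = 1/sqrt(u^2 + v^2 + 1), N = 0.
Assemble K = (LN − M²)/(EG − F²) = 1/((u^2*v^2 - (u^2 + 1)*(v^2 + 1))*(u^2 + v^2 + 1)). At (u, v) = (-9/2, 3/2): K = -4/2209.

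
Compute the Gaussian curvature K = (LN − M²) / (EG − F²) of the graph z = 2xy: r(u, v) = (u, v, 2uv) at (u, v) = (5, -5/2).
K = -1/3969

Coefficients of the first fundamental form: E = 4*v^2 + 1, F = 4*u*v, G = 4*u^2 + 1.
Coefficients of the second fundamental form: L = 0, M = 2/sqrt(4*u^2 + 4*v^2 + 1), N = 0.
Assemble K = (LN − M²)/(EG − F²) = -4/(16*u^4 + 32*u^2*v^2 + 8*u^2 + 16*v^4 + 8*v^2 + 1). At (u, v) = (5, -5/2): K = -1/3969.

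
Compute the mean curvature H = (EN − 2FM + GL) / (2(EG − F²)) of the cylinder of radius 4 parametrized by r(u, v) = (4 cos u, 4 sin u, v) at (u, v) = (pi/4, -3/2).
H = -1/8

With E = 16, F = 0, G = 1, L = -4, M = 0, N = 0, assemble
  H = (EN − 2FM + GL) / (2(EG − F²)) = -1/8.
At (u, v) = (pi/4, -3/2): H = -1/8.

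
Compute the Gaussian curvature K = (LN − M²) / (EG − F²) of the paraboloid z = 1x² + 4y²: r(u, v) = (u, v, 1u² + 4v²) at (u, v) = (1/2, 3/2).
K = 4/5329

Coefficients of the first fundamental form: E = 4*u^2 + 1, F = 16*u*v, G = 64*v^2 + 1.
Coefficients of the second fundamental form: L = 2/sqrt(4*u^2 + 64*v^2 + 1), M = 0, N = 8/sqrt(4*u^2 + 64*v^2 + 1).
Assemble K = (LN − M²)/(EG − F²) = 16/(16*u^4 + 512*u^2*v^2 + 8*u^2 + 4096*v^4 + 128*v^2 + 1). At (u, v) = (1/2, 3/2): K = 4/5329.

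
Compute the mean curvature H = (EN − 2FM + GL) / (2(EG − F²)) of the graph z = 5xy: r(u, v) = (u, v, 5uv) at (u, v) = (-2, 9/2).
H = 9000*sqrt(2429)/5900041

With E = 25*v^2 + 1, F = 25*u*v, G = 25*u^2 + 1, L = 0, M = 5/sqrt(25*u^2 + 25*v^2 + 1), N = 0, assemble
  H = (EN − 2FM + GL) / (2(EG − F²)) = -125*u*v/(25*u^2 + 25*v^2 + 1)^(3/2).
At (u, v) = (-2, 9/2): H = 9000*sqrt(2429)/5900041.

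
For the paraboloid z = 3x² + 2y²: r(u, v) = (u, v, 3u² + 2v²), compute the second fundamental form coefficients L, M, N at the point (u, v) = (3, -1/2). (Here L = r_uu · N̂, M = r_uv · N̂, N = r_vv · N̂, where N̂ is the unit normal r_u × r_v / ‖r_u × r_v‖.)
L = 6*sqrt(329)/329;  M = 0;  N = 4*sqrt(329)/329

Compute the unit normal N̂(u, v) = (-6*u/sqrt(36*u^2 + 16*v^2 + 1), -4*v/sqrt(36*u^2 + 16*v^2 + 1), 1/sqrt(36*u^2 + 16*v^2 + 1)), and the second partials r_uu, r_uv, r_vv. Take dot products:
  L(u, v) = r_uu · N̂ = 6/sqrt(36*u^2 + 16*v^2 + 1),
  M(u, v) = r_uv · N̂ = 0,
  N(u, v) = r_vv · N̂ = 4/sqrt(36*u^2 + 16*v^2 + 1).
Evaluating at (u, v) = (3, -1/2):
  L = 6*sqrt(329)/329, M = 0, N = 4*sqrt(329)/329.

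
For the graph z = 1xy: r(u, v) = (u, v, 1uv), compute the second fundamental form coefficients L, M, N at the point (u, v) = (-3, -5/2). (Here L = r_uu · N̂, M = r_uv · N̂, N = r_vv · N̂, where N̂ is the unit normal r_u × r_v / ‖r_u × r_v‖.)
L = 0;  M = 2*sqrt(65)/65;  N = 0

Compute the unit normal N̂(u, v) = (-v/sqrt(u^2 + v^2 + 1), -u/sqrt(u^2 + v^2 + 1), 1/sqrt(u^2 + v^2 + 1)), and the second partials r_uu, r_uv, r_vv. Take dot products:
  L(u, v) = r_uu · N̂ = 0,
  M(u, v) = r_uv · N̂ = 1/sqrt(u^2 + v^2 + 1),
  N(u, v) = r_vv · N̂ = 0.
Evaluating at (u, v) = (-3, -5/2):
  L = 0, M = 2*sqrt(65)/65, N = 0.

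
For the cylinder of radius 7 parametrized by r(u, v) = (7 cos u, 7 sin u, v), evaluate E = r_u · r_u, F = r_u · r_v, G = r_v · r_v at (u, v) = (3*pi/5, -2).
E = 49;  F = 0;  G = 1

Partials: r_u = (-7*sin(u), 7*cos(u), 0), r_v = (0, 0, 1). As functions of (u, v):
  E = r_u · r_u = 49,
  F = r_u · r_v = 0,
  G = r_v · r_v = 1.
Evaluating at (u, v) = (3*pi/5, -2): E = 49, F = 0, G = 1.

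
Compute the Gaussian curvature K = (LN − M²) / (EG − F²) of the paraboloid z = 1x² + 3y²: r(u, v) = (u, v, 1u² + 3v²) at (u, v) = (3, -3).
K = 12/130321

Coefficients of the first fundamental form: E = 4*u^2 + 1, F = 12*u*v, G = 36*v^2 + 1.
Coefficients of the second fundamental form: L = 2/sqrt(4*u^2 + 36*v^2 + 1), M = 0, N = 6/sqrt(4*u^2 + 36*v^2 + 1).
Assemble K = (LN − M²)/(EG − F²) = 12/(16*u^4 + 288*u^2*v^2 + 8*u^2 + 1296*v^4 + 72*v^2 + 1). At (u, v) = (3, -3): K = 12/130321.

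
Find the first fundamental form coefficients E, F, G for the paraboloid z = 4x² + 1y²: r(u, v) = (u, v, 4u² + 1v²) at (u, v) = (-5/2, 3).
E = 401;  F = -120;  G = 37

Partials: r_u = (1, 0, 8*u), r_v = (0, 1, 2*v). As functions of (u, v):
  E = r_u · r_u = 64*u^2 + 1,
  F = r_u · r_v = 16*u*v,
  G = r_v · r_v = 4*v^2 + 1.
Evaluating at (u, v) = (-5/2, 3): E = 401, F = -120, G = 37.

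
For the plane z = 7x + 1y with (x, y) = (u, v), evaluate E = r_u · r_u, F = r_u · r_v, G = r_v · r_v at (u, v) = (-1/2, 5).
E = 50;  F = 7;  G = 2

Partials: r_u = (1, 0, 7), r_v = (0, 1, 1). As functions of (u, v):
  E = r_u · r_u = 50,
  F = r_u · r_v = 7,
  G = r_v · r_v = 2.
Evaluating at (u, v) = (-1/2, 5): E = 50, F = 7, G = 2.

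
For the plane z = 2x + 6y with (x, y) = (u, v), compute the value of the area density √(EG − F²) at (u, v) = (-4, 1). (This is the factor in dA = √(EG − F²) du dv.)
√(EG − F²)|_{(-4, 1)} = sqrt(41)

E = 5, F = 12, G = 37, so EG − F² = 41. Taking the positive square root: √(EG − F²) = sqrt(41). At (u, v) = (-4, 1): sqrt(41).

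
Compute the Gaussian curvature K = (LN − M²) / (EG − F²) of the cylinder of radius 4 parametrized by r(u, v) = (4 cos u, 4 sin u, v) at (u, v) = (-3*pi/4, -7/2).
K = 0

Coefficients of the first fundamental form: E = 16, F = 0, G = 1.
Coefficients of the second fundamental form: L = -4, M = 0, N = 0.
Assemble K = (LN − M²)/(EG − F²) = 0. At (u, v) = (-3*pi/4, -7/2): K = 0.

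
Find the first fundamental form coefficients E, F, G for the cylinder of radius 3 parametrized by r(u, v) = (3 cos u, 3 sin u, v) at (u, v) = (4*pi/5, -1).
E = 9;  F = 0;  G = 1

Partials: r_u = (-3*sin(u), 3*cos(u), 0), r_v = (0, 0, 1). As functions of (u, v):
  E = r_u · r_u = 9,
  F = r_u · r_v = 0,
  G = r_v · r_v = 1.
Evaluating at (u, v) = (4*pi/5, -1): E = 9, F = 0, G = 1.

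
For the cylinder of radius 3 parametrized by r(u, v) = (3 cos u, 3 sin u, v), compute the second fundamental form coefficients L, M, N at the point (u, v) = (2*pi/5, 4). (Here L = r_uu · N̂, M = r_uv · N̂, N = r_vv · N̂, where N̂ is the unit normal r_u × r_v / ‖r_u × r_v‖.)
L = -3;  M = 0;  N = 0

Compute the unit normal N̂(u, v) = (cos(u), sin(u), 0), and the second partials r_uu, r_uv, r_vv. Take dot products:
  L(u, v) = r_uu · N̂ = -3,
  M(u, v) = r_uv · N̂ = 0,
  N(u, v) = r_vv · N̂ = 0.
Evaluating at (u, v) = (2*pi/5, 4):
  L = -3, M = 0, N = 0.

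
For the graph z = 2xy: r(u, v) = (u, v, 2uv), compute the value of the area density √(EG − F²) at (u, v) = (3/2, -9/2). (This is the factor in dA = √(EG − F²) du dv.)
√(EG − F²)|_{(3/2, -9/2)} = sqrt(91)

E = 4*v^2 + 1, F = 4*u*v, G = 4*u^2 + 1, so EG − F² = 4*u^2 + 4*v^2 + 1. Taking the positive square root: √(EG − F²) = sqrt(4*u^2 + 4*v^2 + 1). At (u, v) = (3/2, -9/2): sqrt(91).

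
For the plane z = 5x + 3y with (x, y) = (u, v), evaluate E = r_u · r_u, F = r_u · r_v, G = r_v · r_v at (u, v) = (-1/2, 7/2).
E = 26;  F = 15;  G = 10

Partials: r_u = (1, 0, 5), r_v = (0, 1, 3). As functions of (u, v):
  E = r_u · r_u = 26,
  F = r_u · r_v = 15,
  G = r_v · r_v = 10.
Evaluating at (u, v) = (-1/2, 7/2): E = 26, F = 15, G = 10.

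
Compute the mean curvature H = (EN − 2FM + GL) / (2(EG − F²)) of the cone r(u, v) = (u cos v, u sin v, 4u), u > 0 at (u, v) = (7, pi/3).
H = 2*sqrt(17)/119

With E = 17, F = 0, G = u^2, L = 0, M = 0, N = 4*sqrt(17)*u^2/(17*Abs(u)), assemble
  H = (EN − 2FM + GL) / (2(EG − F²)) = 2*sqrt(17)/(17*Abs(u)).
At (u, v) = (7, pi/3): H = 2*sqrt(17)/119.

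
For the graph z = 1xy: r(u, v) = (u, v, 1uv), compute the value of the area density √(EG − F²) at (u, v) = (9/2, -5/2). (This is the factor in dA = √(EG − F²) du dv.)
√(EG − F²)|_{(9/2, -5/2)} = sqrt(110)/2

E = v^2 + 1, F = u*v, G = u^2 + 1, so EG − F² = u^2 + v^2 + 1. Taking the positive square root: √(EG − F²) = sqrt(u^2 + v^2 + 1). At (u, v) = (9/2, -5/2): sqrt(110)/2.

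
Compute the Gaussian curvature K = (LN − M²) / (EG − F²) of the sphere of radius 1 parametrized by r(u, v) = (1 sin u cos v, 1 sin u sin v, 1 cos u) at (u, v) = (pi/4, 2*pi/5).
K = 1

Coefficients of the first fundamental form: E = 1, F = 0, G = sin(u)^2.
Coefficients of the second fundamental form: L = -sin(u)/Abs(sin(u)), M = 0, N = -sin(u)^3/Abs(sin(u)).
Assemble K = (LN − M²)/(EG − F²) = 1. At (u, v) = (pi/4, 2*pi/5): K = 1.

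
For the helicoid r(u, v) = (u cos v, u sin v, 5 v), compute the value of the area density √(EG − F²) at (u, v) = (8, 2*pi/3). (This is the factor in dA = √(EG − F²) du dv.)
√(EG − F²)|_{(8, 2*pi/3)} = sqrt(89)

E = 1, F = 0, G = u^2 + 25, so EG − F² = u^2 + 25. Taking the positive square root: √(EG − F²) = sqrt(u^2 + 25). At (u, v) = (8, 2*pi/3): sqrt(89).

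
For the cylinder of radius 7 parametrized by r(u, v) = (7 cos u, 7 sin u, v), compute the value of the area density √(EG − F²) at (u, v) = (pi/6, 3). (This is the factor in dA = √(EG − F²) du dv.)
√(EG − F²)|_{(pi/6, 3)} = 7

E = 49, F = 0, G = 1, so EG − F² = 49. Taking the positive square root: √(EG − F²) = 7. At (u, v) = (pi/6, 3): 7.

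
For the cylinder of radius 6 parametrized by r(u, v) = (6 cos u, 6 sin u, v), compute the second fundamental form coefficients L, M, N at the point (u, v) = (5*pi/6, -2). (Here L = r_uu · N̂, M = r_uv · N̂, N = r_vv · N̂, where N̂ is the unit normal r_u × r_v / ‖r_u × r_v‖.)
L = -6;  M = 0;  N = 0

Compute the unit normal N̂(u, v) = (cos(u), sin(u), 0), and the second partials r_uu, r_uv, r_vv. Take dot products:
  L(u, v) = r_uu · N̂ = -6,
  M(u, v) = r_uv · N̂ = 0,
  N(u, v) = r_vv · N̂ = 0.
Evaluating at (u, v) = (5*pi/6, -2):
  L = -6, M = 0, N = 0.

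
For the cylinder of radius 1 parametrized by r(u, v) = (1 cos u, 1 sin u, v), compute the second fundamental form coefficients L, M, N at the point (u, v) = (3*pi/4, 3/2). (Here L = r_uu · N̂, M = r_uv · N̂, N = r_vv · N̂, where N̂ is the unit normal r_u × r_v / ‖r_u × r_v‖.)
L = -1;  M = 0;  N = 0

Compute the unit normal N̂(u, v) = (cos(u), sin(u), 0), and the second partials r_uu, r_uv, r_vv. Take dot products:
  L(u, v) = r_uu · N̂ = -1,
  M(u, v) = r_uv · N̂ = 0,
  N(u, v) = r_vv · N̂ = 0.
Evaluating at (u, v) = (3*pi/4, 3/2):
  L = -1, M = 0, N = 0.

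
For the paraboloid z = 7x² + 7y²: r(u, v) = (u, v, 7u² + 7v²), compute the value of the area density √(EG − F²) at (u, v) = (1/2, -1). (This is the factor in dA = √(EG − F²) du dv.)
√(EG − F²)|_{(1/2, -1)} = sqrt(246)

E = 196*u^2 + 1, F = 196*u*v, G = 196*v^2 + 1, so EG − F² = 196*u^2 + 196*v^2 + 1. Taking the positive square root: √(EG − F²) = sqrt(196*u^2 + 196*v^2 + 1). At (u, v) = (1/2, -1): sqrt(246).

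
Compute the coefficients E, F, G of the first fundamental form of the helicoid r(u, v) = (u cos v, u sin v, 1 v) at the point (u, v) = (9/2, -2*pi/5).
E = 1;  F = 0;  G = 85/4

Partials: r_u = (cos(v), sin(v), 0), r_v = (-u*sin(v), u*cos(v), 1). As functions of (u, v):
  E = r_u · r_u = 1,
  F = r_u · r_v = 0,
  G = r_v · r_v = u^2 + 1.
Evaluating at (u, v) = (9/2, -2*pi/5): E = 1, F = 0, G = 85/4.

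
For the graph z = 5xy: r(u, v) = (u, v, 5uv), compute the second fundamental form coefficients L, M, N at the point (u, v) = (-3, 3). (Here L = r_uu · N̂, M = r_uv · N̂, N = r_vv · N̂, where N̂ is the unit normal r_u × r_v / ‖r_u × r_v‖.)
L = 0;  M = 5*sqrt(451)/451;  N = 0

Compute the unit normal N̂(u, v) = (-5*v/sqrt(25*u^2 + 25*v^2 + 1), -5*u/sqrt(25*u^2 + 25*v^2 + 1), 1/sqrt(25*u^2 + 25*v^2 + 1)), and the second partials r_uu, r_uv, r_vv. Take dot products:
  L(u, v) = r_uu · N̂ = 0,
  M(u, v) = r_uv · N̂ = 5/sqrt(25*u^2 + 25*v^2 + 1),
  N(u, v) = r_vv · N̂ = 0.
Evaluating at (u, v) = (-3, 3):
  L = 0, M = 5*sqrt(451)/451, N = 0.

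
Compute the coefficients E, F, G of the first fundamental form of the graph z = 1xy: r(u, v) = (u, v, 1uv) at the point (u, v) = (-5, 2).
E = 5;  F = -10;  G = 26

Partials: r_u = (1, 0, v), r_v = (0, 1, u). As functions of (u, v):
  E = r_u · r_u = v^2 + 1,
  F = r_u · r_v = u*v,
  G = r_v · r_v = u^2 + 1.
Evaluating at (u, v) = (-5, 2): E = 5, F = -10, G = 26.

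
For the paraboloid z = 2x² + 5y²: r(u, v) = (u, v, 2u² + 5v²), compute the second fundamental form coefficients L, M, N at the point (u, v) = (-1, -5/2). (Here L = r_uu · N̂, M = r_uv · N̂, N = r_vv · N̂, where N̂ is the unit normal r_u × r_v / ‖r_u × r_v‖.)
L = 2*sqrt(642)/321;  M = 0;  N = 5*sqrt(642)/321

Compute the unit normal N̂(u, v) = (-4*u/sqrt(16*u^2 + 100*v^2 + 1), -10*v/sqrt(16*u^2 + 100*v^2 + 1), 1/sqrt(16*u^2 + 100*v^2 + 1)), and the second partials r_uu, r_uv, r_vv. Take dot products:
  L(u, v) = r_uu · N̂ = 4/sqrt(16*u^2 + 100*v^2 + 1),
  M(u, v) = r_uv · N̂ = 0,
  N(u, v) = r_vv · N̂ = 10/sqrt(16*u^2 + 100*v^2 + 1).
Evaluating at (u, v) = (-1, -5/2):
  L = 2*sqrt(642)/321, M = 0, N = 5*sqrt(642)/321.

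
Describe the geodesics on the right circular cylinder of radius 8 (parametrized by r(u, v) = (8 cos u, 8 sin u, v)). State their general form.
The cylinder is flat (K = 0) and locally isometric to the plane via the development (u, v) ↦ (8 u, v). Geodesics are the pre-images of straight lines: circles (v constant), vertical lines (u constant), and helices (v = c · u + d) for constants c, d.

A right cylinder has E = 8², F = 0, G = 1, so EG − F² = 8², and L = −8, M = N = 0, giving K = (LN − M²)/(EG − F²) = 0 everywhere. A flat surface is locally isometric to the Euclidean plane via the map (u, v) ↦ (8 u, v). Straight lines in the (x̃, ỹ) plane pull back to: (a) horizontal circles (v = const), (b) vertical generators (u = const), and (c) helices (8 u tan θ = v, i.e. v = c · u + d).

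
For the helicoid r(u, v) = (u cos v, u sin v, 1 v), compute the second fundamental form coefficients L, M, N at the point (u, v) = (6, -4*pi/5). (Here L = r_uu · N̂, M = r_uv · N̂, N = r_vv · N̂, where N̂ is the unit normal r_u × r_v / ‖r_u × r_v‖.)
L = 0;  M = -sqrt(37)/37;  N = 0

Compute the unit normal N̂(u, v) = (sin(v)/sqrt(u^2 + 1), -cos(v)/sqrt(u^2 + 1), u/sqrt(u^2 + 1)), and the second partials r_uu, r_uv, r_vv. Take dot products:
  L(u, v) = r_uu · N̂ = 0,
  M(u, v) = r_uv · N̂ = -1/sqrt(u^2 + 1),
  N(u, v) = r_vv · N̂ = 0.
Evaluating at (u, v) = (6, -4*pi/5):
  L = 0, M = -sqrt(37)/37, N = 0.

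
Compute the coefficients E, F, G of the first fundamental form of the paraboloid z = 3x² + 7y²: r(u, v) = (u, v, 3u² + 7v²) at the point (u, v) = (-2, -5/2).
E = 145;  F = 420;  G = 1226

Partials: r_u = (1, 0, 6*u), r_v = (0, 1, 14*v). As functions of (u, v):
  E = r_u · r_u = 36*u^2 + 1,
  F = r_u · r_v = 84*u*v,
  G = r_v · r_v = 196*v^2 + 1.
Evaluating at (u, v) = (-2, -5/2): E = 145, F = 420, G = 1226.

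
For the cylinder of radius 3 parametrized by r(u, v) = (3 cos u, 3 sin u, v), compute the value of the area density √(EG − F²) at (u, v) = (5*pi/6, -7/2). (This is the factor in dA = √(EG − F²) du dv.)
√(EG − F²)|_{(5*pi/6, -7/2)} = 3

E = 9, F = 0, G = 1, so EG − F² = 9. Taking the positive square root: √(EG − F²) = 3. At (u, v) = (5*pi/6, -7/2): 3.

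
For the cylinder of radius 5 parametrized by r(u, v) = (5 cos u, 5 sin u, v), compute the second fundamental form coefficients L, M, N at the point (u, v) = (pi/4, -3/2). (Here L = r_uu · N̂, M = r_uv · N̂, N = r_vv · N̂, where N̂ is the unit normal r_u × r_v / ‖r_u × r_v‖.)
L = -5;  M = 0;  N = 0

Compute the unit normal N̂(u, v) = (cos(u), sin(u), 0), and the second partials r_uu, r_uv, r_vv. Take dot products:
  L(u, v) = r_uu · N̂ = -5,
  M(u, v) = r_uv · N̂ = 0,
  N(u, v) = r_vv · N̂ = 0.
Evaluating at (u, v) = (pi/4, -3/2):
  L = -5, M = 0, N = 0.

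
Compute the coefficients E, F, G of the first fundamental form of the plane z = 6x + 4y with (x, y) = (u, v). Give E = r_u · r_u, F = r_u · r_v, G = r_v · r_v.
E = 37;  F = 24;  G = 17

Compute partials: r_u = (1, 0, 6), r_v = (0, 1, 4). Then
  E = r_u · r_u = 37,
  F = r_u · r_v = 24,
  G = r_v · r_v = 17.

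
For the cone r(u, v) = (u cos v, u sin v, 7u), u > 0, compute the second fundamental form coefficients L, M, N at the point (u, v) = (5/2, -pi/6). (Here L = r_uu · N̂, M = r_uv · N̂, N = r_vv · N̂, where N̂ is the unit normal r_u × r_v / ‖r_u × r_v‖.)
L = 0;  M = 0;  N = 7*sqrt(2)/4

Compute the unit normal N̂(u, v) = (-7*sqrt(2)*u*cos(v)/(10*Abs(u)), -7*sqrt(2)*u*sin(v)/(10*Abs(u)), sqrt(2)*u/(10*Abs(u))), and the second partials r_uu, r_uv, r_vv. Take dot products:
  L(u, v) = r_uu · N̂ = 0,
  M(u, v) = r_uv · N̂ = 0,
  N(u, v) = r_vv · N̂ = 7*sqrt(2)*u^2/(10*Abs(u)).
Evaluating at (u, v) = (5/2, -pi/6):
  L = 0, M = 0, N = 7*sqrt(2)/4.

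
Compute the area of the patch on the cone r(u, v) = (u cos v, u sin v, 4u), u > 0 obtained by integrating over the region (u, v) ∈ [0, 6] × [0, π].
Area = 18*sqrt(17)*pi

Area = ∫∫ √(EG − F²) du dv with √(EG − F²) = sqrt(17)*Abs(u). Integrating over [0, 6] × [0, π] gives 18*sqrt(17)*pi.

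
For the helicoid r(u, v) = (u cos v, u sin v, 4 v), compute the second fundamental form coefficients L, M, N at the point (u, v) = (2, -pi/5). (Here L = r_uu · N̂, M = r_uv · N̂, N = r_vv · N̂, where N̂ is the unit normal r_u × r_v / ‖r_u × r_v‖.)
L = 0;  M = -2*sqrt(5)/5;  N = 0

Compute the unit normal N̂(u, v) = (4*sin(v)/sqrt(u^2 + 16), -4*cos(v)/sqrt(u^2 + 16), u/sqrt(u^2 + 16)), and the second partials r_uu, r_uv, r_vv. Take dot products:
  L(u, v) = r_uu · N̂ = 0,
  M(u, v) = r_uv · N̂ = -4/sqrt(u^2 + 16),
  N(u, v) = r_vv · N̂ = 0.
Evaluating at (u, v) = (2, -pi/5):
  L = 0, M = -2*sqrt(5)/5, N = 0.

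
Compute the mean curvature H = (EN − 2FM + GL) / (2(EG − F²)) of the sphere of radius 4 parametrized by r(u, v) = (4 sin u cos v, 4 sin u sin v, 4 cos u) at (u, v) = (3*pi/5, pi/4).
H = -1/4

With E = 16, F = 0, G = 16*sin(u)^2, L = -4*sin(u)/Abs(sin(u)), M = 0, N = -4*sin(u)^3/Abs(sin(u)), assemble
  H = (EN − 2FM + GL) / (2(EG − F²)) = -sin(u)/(4*Abs(sin(u))).
At (u, v) = (3*pi/5, pi/4): H = -1/4.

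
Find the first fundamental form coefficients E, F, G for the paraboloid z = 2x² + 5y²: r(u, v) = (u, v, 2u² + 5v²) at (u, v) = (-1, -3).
E = 17;  F = 120;  G = 901

Partials: r_u = (1, 0, 4*u), r_v = (0, 1, 10*v). As functions of (u, v):
  E = r_u · r_u = 16*u^2 + 1,
  F = r_u · r_v = 40*u*v,
  G = r_v · r_v = 100*v^2 + 1.
Evaluating at (u, v) = (-1, -3): E = 17, F = 120, G = 901.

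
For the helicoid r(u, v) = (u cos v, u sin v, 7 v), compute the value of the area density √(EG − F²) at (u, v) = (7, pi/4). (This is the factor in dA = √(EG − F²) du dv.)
√(EG − F²)|_{(7, pi/4)} = 7*sqrt(2)

E = 1, F = 0, G = u^2 + 49, so EG − F² = u^2 + 49. Taking the positive square root: √(EG − F²) = sqrt(u^2 + 49). At (u, v) = (7, pi/4): 7*sqrt(2).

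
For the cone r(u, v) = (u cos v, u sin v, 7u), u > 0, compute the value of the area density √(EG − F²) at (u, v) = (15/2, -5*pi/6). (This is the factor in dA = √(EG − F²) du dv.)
√(EG − F²)|_{(15/2, -5*pi/6)} = 75*sqrt(2)/2

E = 50, F = 0, G = u^2, so EG − F² = 50*u^2. Taking the positive square root: √(EG − F²) = 5*sqrt(2)*Abs(u). At (u, v) = (15/2, -5*pi/6): 75*sqrt(2)/2.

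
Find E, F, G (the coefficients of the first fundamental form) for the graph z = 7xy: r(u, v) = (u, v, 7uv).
E = 49*v^2 + 1;  F = 49*u*v;  G = 49*u^2 + 1

Compute partials: r_u = (1, 0, 7*v), r_v = (0, 1, 7*u). Then
  E = r_u · r_u = 49*v^2 + 1,
  F = r_u · r_v = 49*u*v,
  G = r_v · r_v = 49*u^2 + 1.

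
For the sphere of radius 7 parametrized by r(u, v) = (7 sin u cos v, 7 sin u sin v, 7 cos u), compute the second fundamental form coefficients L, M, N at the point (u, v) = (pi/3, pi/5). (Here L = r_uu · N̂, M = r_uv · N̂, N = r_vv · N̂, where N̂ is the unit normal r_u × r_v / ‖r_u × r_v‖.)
L = -7;  M = 0;  N = -21/4

Compute the unit normal N̂(u, v) = (sin(u)^2*cos(v)/Abs(sin(u)), sin(u)^2*sin(v)/Abs(sin(u)), sin(2*u)/(2*Abs(sin(u)))), and the second partials r_uu, r_uv, r_vv. Take dot products:
  L(u, v) = r_uu · N̂ = -7*sin(u)/Abs(sin(u)),
  M(u, v) = r_uv · N̂ = 0,
  N(u, v) = r_vv · N̂ = -7*sin(u)^3/Abs(sin(u)).
Evaluating at (u, v) = (pi/3, pi/5):
  L = -7, M = 0, N = -21/4.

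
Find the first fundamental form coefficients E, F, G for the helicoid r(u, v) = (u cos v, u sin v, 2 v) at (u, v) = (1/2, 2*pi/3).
E = 1;  F = 0;  G = 17/4

Partials: r_u = (cos(v), sin(v), 0), r_v = (-u*sin(v), u*cos(v), 2). As functions of (u, v):
  E = r_u · r_u = 1,
  F = r_u · r_v = 0,
  G = r_v · r_v = u^2 + 4.
Evaluating at (u, v) = (1/2, 2*pi/3): E = 1, F = 0, G = 17/4.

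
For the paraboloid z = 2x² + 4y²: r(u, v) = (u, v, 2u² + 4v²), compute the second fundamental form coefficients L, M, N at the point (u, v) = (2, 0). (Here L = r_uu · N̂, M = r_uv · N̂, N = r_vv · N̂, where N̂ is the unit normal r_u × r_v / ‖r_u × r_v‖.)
L = 4*sqrt(65)/65;  M = 0;  N = 8*sqrt(65)/65

Compute the unit normal N̂(u, v) = (-4*u/sqrt(16*u^2 + 64*v^2 + 1), -8*v/sqrt(16*u^2 + 64*v^2 + 1), 1/sqrt(16*u^2 + 64*v^2 + 1)), and the second partials r_uu, r_uv, r_vv. Take dot products:
  L(u, v) = r_uu · N̂ = 4/sqrt(16*u^2 + 64*v^2 + 1),
  M(u, v) = r_uv · N̂ = 0,
  N(u, v) = r_vv · N̂ = 8/sqrt(16*u^2 + 64*v^2 + 1).
Evaluating at (u, v) = (2, 0):
  L = 4*sqrt(65)/65, M = 0, N = 8*sqrt(65)/65.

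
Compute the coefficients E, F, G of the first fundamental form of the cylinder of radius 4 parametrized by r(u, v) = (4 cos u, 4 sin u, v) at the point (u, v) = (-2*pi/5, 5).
E = 16;  F = 0;  G = 1

Partials: r_u = (-4*sin(u), 4*cos(u), 0), r_v = (0, 0, 1). As functions of (u, v):
  E = r_u · r_u = 16,
  F = r_u · r_v = 0,
  G = r_v · r_v = 1.
Evaluating at (u, v) = (-2*pi/5, 5): E = 16, F = 0, G = 1.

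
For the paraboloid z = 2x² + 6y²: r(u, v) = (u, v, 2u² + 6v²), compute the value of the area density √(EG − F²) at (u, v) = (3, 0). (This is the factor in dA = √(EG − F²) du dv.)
√(EG − F²)|_{(3, 0)} = sqrt(145)

E = 16*u^2 + 1, F = 48*u*v, G = 144*v^2 + 1, so EG − F² = 16*u^2 + 144*v^2 + 1. Taking the positive square root: √(EG − F²) = sqrt(16*u^2 + 144*v^2 + 1). At (u, v) = (3, 0): sqrt(145).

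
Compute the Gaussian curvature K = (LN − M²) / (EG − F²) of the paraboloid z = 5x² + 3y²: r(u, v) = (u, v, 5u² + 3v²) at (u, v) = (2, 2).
K = 12/59405

Coefficients of the first fundamental form: E = 100*u^2 + 1, F = 60*u*v, G = 36*v^2 + 1.
Coefficients of the second fundamental form: L = 10/sqrt(100*u^2 + 36*v^2 + 1), M = 0, N = 6/sqrt(100*u^2 + 36*v^2 + 1).
Assemble K = (LN − M²)/(EG − F²) = 60/(10000*u^4 + 7200*u^2*v^2 + 200*u^2 + 1296*v^4 + 72*v^2 + 1). At (u, v) = (2, 2): K = 12/59405.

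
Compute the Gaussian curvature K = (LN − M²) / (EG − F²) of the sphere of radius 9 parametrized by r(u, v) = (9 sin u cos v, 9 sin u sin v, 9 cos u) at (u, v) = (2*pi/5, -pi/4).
K = 1/81

Coefficients of the first fundamental form: E = 81, F = 0, G = 81*sin(u)^2.
Coefficients of the second fundamental form: L = -9*sin(u)/Abs(sin(u)), M = 0, N = -9*sin(u)^3/Abs(sin(u)).
Assemble K = (LN − M²)/(EG − F²) = 1/81. At (u, v) = (2*pi/5, -pi/4): K = 1/81.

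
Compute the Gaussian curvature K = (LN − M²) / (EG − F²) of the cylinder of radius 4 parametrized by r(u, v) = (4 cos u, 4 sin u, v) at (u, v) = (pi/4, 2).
K = 0

Coefficients of the first fundamental form: E = 16, F = 0, G = 1.
Coefficients of the second fundamental form: L = -4, M = 0, N = 0.
Assemble K = (LN − M²)/(EG − F²) = 0. At (u, v) = (pi/4, 2): K = 0.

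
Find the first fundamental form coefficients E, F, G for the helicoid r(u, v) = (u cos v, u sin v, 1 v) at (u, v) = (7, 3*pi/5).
E = 1;  F = 0;  G = 50

Partials: r_u = (cos(v), sin(v), 0), r_v = (-u*sin(v), u*cos(v), 1). As functions of (u, v):
  E = r_u · r_u = 1,
  F = r_u · r_v = 0,
  G = r_v · r_v = u^2 + 1.
Evaluating at (u, v) = (7, 3*pi/5): E = 1, F = 0, G = 50.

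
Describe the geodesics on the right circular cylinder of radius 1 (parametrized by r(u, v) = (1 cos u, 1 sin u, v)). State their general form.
The cylinder is flat (K = 0) and locally isometric to the plane via the development (u, v) ↦ (1 u, v). Geodesics are the pre-images of straight lines: circles (v constant), vertical lines (u constant), and helices (v = c · u + d) for constants c, d.

A right cylinder has E = 1², F = 0, G = 1, so EG − F² = 1², and L = −1, M = N = 0, giving K = (LN − M²)/(EG − F²) = 0 everywhere. A flat surface is locally isometric to the Euclidean plane via the map (u, v) ↦ (1 u, v). Straight lines in the (x̃, ỹ) plane pull back to: (a) horizontal circles (v = const), (b) vertical generators (u = const), and (c) helices (1 u tan θ = v, i.e. v = c · u + d).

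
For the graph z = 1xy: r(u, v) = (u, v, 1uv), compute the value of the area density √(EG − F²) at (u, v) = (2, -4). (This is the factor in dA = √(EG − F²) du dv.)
√(EG − F²)|_{(2, -4)} = sqrt(21)

E = v^2 + 1, F = u*v, G = u^2 + 1, so EG − F² = u^2 + v^2 + 1. Taking the positive square root: √(EG − F²) = sqrt(u^2 + v^2 + 1). At (u, v) = (2, -4): sqrt(21).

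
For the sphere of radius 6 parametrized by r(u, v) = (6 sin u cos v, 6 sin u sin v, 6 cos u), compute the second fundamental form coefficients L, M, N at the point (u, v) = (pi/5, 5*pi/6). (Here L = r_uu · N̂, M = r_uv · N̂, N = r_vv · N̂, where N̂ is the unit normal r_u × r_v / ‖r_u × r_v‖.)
L = -6;  M = 0;  N = -15/4 + 3*sqrt(5)/4

Compute the unit normal N̂(u, v) = (sin(u)^2*cos(v)/Abs(sin(u)), sin(u)^2*sin(v)/Abs(sin(u)), sin(2*u)/(2*Abs(sin(u)))), and the second partials r_uu, r_uv, r_vv. Take dot products:
  L(u, v) = r_uu · N̂ = -6*sin(u)/Abs(sin(u)),
  M(u, v) = r_uv · N̂ = 0,
  N(u, v) = r_vv · N̂ = -6*sin(u)^3/Abs(sin(u)).
Evaluating at (u, v) = (pi/5, 5*pi/6):
  L = -6, M = 0, N = -15/4 + 3*sqrt(5)/4.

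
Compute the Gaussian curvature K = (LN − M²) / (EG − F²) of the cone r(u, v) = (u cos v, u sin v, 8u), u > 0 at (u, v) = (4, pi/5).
K = 0

Coefficients of the first fundamental form: E = 65, F = 0, G = u^2.
Coefficients of the second fundamental form: L = 0, M = 0, N = 8*sqrt(65)*u^2/(65*Abs(u)).
Assemble K = (LN − M²)/(EG − F²) = 0. At (u, v) = (4, pi/5): K = 0.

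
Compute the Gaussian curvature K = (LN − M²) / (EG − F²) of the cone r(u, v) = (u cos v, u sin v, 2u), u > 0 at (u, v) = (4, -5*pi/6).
K = 0

Coefficients of the first fundamental form: E = 5, F = 0, G = u^2.
Coefficients of the second fundamental form: L = 0, M = 0, N = 2*sqrt(5)*u^2/(5*Abs(u)).
Assemble K = (LN − M²)/(EG − F²) = 0. At (u, v) = (4, -5*pi/6): K = 0.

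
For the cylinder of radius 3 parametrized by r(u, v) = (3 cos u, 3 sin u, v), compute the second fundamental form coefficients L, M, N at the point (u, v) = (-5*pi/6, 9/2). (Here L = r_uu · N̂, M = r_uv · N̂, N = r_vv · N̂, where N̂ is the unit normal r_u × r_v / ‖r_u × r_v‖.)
L = -3;  M = 0;  N = 0

Compute the unit normal N̂(u, v) = (cos(u), sin(u), 0), and the second partials r_uu, r_uv, r_vv. Take dot products:
  L(u, v) = r_uu · N̂ = -3,
  M(u, v) = r_uv · N̂ = 0,
  N(u, v) = r_vv · N̂ = 0.
Evaluating at (u, v) = (-5*pi/6, 9/2):
  L = -3, M = 0, N = 0.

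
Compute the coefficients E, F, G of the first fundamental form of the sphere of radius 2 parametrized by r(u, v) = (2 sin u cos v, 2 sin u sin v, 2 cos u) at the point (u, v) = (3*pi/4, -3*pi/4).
E = 4;  F = 0;  G = 2

Partials: r_u = (2*cos(u)*cos(v), 2*sin(v)*cos(u), -2*sin(u)), r_v = (-2*sin(u)*sin(v), 2*sin(u)*cos(v), 0). As functions of (u, v):
  E = r_u · r_u = 4,
  F = r_u · r_v = 0,
  G = r_v · r_v = 4*sin(u)^2.
Evaluating at (u, v) = (3*pi/4, -3*pi/4): E = 4, F = 0, G = 2.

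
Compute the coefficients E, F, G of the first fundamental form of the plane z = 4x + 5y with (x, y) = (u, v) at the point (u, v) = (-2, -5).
E = 17;  F = 20;  G = 26

Partials: r_u = (1, 0, 4), r_v = (0, 1, 5). As functions of (u, v):
  E = r_u · r_u = 17,
  F = r_u · r_v = 20,
  G = r_v · r_v = 26.
Evaluating at (u, v) = (-2, -5): E = 17, F = 20, G = 26.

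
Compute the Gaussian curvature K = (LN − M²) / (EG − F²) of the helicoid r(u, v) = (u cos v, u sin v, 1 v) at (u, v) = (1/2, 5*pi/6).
K = -16/25

Coefficients of the first fundamental form: E = 1, F = 0, G = u^2 + 1.
Coefficients of the second fundamental form: L = 0, M = -1/sqrt(u^2 + 1), N = 0.
Assemble K = (LN − M²)/(EG − F²) = -1/(u^2 + 1)^2. At (u, v) = (1/2, 5*pi/6): K = -16/25.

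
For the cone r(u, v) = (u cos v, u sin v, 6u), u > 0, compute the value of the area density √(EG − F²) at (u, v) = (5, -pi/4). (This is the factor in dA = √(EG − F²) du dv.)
√(EG − F²)|_{(5, -pi/4)} = 5*sqrt(37)

E = 37, F = 0, G = u^2, so EG − F² = 37*u^2. Taking the positive square root: √(EG − F²) = sqrt(37)*Abs(u). At (u, v) = (5, -pi/4): 5*sqrt(37).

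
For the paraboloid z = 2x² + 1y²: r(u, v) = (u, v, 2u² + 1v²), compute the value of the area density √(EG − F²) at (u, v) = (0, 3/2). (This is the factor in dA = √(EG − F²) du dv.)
√(EG − F²)|_{(0, 3/2)} = sqrt(10)

E = 16*u^2 + 1, F = 8*u*v, G = 4*v^2 + 1, so EG − F² = 16*u^2 + 4*v^2 + 1. Taking the positive square root: √(EG − F²) = sqrt(16*u^2 + 4*v^2 + 1). At (u, v) = (0, 3/2): sqrt(10).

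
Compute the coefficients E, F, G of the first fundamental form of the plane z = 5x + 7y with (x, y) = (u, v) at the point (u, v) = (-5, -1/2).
E = 26;  F = 35;  G = 50

Partials: r_u = (1, 0, 5), r_v = (0, 1, 7). As functions of (u, v):
  E = r_u · r_u = 26,
  F = r_u · r_v = 35,
  G = r_v · r_v = 50.
Evaluating at (u, v) = (-5, -1/2): E = 26, F = 35, G = 50.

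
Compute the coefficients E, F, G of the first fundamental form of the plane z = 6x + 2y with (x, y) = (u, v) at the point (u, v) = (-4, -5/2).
E = 37;  F = 12;  G = 5

Partials: r_u = (1, 0, 6), r_v = (0, 1, 2). As functions of (u, v):
  E = r_u · r_u = 37,
  F = r_u · r_v = 12,
  G = r_v · r_v = 5.
Evaluating at (u, v) = (-4, -5/2): E = 37, F = 12, G = 5.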